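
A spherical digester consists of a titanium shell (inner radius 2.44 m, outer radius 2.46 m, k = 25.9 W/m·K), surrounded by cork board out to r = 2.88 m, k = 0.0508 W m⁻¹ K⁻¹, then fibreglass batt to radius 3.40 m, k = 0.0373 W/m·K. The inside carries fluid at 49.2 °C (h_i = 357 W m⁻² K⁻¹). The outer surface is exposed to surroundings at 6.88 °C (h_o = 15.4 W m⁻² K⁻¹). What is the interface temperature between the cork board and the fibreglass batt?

Treat each layer as a resistance in series:
  R_conv,in = 1/(4πr²h) = 1/(4π·2.44²·357) = 3.744×10^-5 K/W
  R_titanium = (1/2.44 − 1/2.46)/(4πk) = 0.003332/(4π·25.9) = 1.024×10^-5 K/W
  R_cork board = (1/2.46 − 1/2.88)/(4πk) = 0.05928/(4π·0.0508) = 0.09286 K/W
  R_fibreglass batt = (1/2.88 − 1/3.40)/(4πk) = 0.05310/(4π·0.0373) = 0.1133 K/W
  R_conv,out = 1/(4πr²h) = 1/(4π·3.40²·15.4) = 4.470×10^-4 K/W
ΣR = 3.744×10^-5 + 1.024×10^-5 + 0.09286 + 0.1133 + 4.470×10^-4 = 0.2067 K/W
Q = ΔT/ΣR = (49.2 °C − 6.88 °C)/0.2067 = 204.7 W
From the inner boundary to the cork board/fibreglass batt interface, ΣR_partial = 0.09291 K/W.
T_interface = T_in − Q·ΣR_partial = 49.2 °C − (204.7)(0.09291) = 30.2 °C

T = 30.2 °C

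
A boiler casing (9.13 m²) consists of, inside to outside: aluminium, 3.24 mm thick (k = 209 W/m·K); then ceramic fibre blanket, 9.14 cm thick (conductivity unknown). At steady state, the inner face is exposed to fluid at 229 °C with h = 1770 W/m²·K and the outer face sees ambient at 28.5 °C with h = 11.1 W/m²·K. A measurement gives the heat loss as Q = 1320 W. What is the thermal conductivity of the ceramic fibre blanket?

ΣR = ΔT/Q = |229 − 28.5|/1320 = 0.1519 K/W
Known resistances:
  R_conv,in = 1/(hA) = 1/(1770·9.13) = 6.188×10^-5 K/W
  R_aluminium = L/(kA) = 0.00324/(209·9.13) = 1.698×10^-6 K/W
  R_conv,out = 1/(hA) = 1/(11.1·9.13) = 0.009867 K/W
R_ceramic fibre blanket = ΣR − ΣR_known = 0.1519 − 0.009931 = 0.1420 K/W
L/(kA) = 0.1420 ⇒ k = 0.0914/(0.1420·9.13) = 0.0705 W/m·K

k = 0.0705 W/m·K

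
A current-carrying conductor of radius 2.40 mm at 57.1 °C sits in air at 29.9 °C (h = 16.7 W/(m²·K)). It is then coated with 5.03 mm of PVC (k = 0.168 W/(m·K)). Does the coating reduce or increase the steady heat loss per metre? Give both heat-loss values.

Critical radius for a cylinder: r_cr = k/h = 0.0101 m = 1.01 cm.
Outer radius after coating: r₂ = 0.00240 + 0.00503 = 0.00743 m.
Since r₁ < r_cr and r₂ ≤ r_cr, the coating moves toward the maximum at r_cr — heat loss rises.
Bare: R = 1/(2πr₁h) = 3.971 m·K/W; Q = 27.2/3.971 = 6.85 W/m.
Coated: R = R_cond + R_conv = 2.353 m·K/W; Q = 27.2/2.353 = 11.6 W/m.

increases: 6.85 → 11.6 W/m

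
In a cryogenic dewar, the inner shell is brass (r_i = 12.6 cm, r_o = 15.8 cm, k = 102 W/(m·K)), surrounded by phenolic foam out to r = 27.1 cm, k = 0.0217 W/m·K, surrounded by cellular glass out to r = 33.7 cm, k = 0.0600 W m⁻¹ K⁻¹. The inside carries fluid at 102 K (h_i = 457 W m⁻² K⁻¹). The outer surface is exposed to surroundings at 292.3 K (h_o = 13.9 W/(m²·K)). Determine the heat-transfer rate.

Resistance network (inner→outer):
  R_conv,in = 1/(4πr²h) = 1/(4π·0.126²·457) = 0.01097 K/W
  R_brass = (1/0.126 − 1/0.158)/(4πk) = 1.607/(4π·102) = 0.001254 K/W
  R_phenolic foam = (1/0.158 − 1/0.271)/(4πk) = 2.639/(4π·0.0217) = 9.678 K/W
  R_cellular glass = (1/0.271 − 1/0.337)/(4πk) = 0.7227/(4π·0.0600) = 0.9585 K/W
  R_conv,out = 1/(4πr²h) = 1/(4π·0.337²·13.9) = 0.05041 K/W
ΣR = 0.01097 + 0.001254 + 9.678 + 0.9585 + 0.05041 = 10.70 K/W
Q = ΔT/ΣR = (102 K − 292.3 K)/10.70 = -17.8 W
(Negative Q ⇒ heat flows inward; heat gain = 17.8 W.)

Q = 17.8 W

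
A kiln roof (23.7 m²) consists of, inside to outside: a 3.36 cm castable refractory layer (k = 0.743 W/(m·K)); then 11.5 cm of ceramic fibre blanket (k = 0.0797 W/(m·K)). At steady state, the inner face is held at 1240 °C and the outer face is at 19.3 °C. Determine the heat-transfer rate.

Resistance network (inner→outer):
  R_castable refractory = L/(kA) = 0.0336/(0.743·23.7) = 0.001908 K/W
  R_ceramic fibre blanket = L/(kA) = 0.115/(0.0797·23.7) = 0.06088 K/W
ΣR = 0.001908 + 0.06088 = 0.06279 K/W
Q = ΔT/ΣR = (1240 °C − 19.3 °C)/0.06279 = 19400 W

Q = 19.4 kW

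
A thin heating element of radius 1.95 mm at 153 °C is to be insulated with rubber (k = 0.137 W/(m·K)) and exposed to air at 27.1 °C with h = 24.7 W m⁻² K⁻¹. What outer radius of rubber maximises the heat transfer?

r_cr = 0.555 cm

For a cylinder, r_cr = k_ins/h = 0.137/24.7 = 0.00555 m = 0.555 cm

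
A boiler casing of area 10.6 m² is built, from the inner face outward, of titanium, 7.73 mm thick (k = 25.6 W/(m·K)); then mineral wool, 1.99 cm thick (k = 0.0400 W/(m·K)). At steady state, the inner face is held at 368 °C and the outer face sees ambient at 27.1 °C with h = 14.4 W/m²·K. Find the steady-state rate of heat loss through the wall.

Series thermal resistances, inner to outer:
  R_titanium = L/(kA) = 0.00773/(25.6·10.6) = 2.849×10^-5 K/W
  R_mineral wool = L/(kA) = 0.0199/(0.0400·10.6) = 0.04693 K/W
  R_conv,out = 1/(hA) = 1/(14.4·10.6) = 0.006551 K/W
ΣR = 2.849×10^-5 + 0.04693 + 0.006551 = 0.05351 K/W
Q = ΔT/ΣR = (368 °C − 27.1 °C)/0.05351 = 6370 W

Q = 6.37 kW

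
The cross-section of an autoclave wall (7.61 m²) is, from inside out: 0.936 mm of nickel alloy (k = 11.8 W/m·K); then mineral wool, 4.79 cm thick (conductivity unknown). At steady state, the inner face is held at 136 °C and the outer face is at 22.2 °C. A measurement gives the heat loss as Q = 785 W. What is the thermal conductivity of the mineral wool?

ΣR = ΔT/Q = |136 − 22.2|/785 = 0.1450 K/W
Known resistances:
  R_nickel alloy = L/(kA) = 9.36×10^-4/(11.8·7.61) = 1.042×10^-5 K/W
R_mineral wool = ΣR − ΣR_known = 0.1450 − 1.042×10^-5 = 0.1450 K/W
L/(kA) = 0.1450 ⇒ k = 0.0479/(0.1450·7.61) = 0.0434 W/m·K

k = 0.0434 W/m·K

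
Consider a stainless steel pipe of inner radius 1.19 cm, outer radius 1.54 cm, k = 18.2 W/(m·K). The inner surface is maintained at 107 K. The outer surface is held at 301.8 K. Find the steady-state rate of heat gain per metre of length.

Q' = 2πk·ΔT/ln(r₂/r₁) = 2π × 18.2 × 194.8 / ln(0.0154/0.0119) = 86400 W/m

Q' = 86.4 kW/m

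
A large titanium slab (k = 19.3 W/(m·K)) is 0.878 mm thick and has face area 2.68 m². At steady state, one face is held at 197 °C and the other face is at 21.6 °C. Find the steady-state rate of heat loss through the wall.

Q = 10300 kW

Q = kA·ΔT/L = 19.3 × 2.68 × |197 °C − 21.6 °C| / 8.78×10^-4 = 1.03×10^7 W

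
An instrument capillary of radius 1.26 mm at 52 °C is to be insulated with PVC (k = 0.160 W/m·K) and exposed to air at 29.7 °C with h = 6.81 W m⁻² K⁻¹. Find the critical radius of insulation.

For a cylinder, r_cr = k_ins/h = 0.160/6.81 = 0.0235 m = 2.35 cm

r_cr = 2.35 cm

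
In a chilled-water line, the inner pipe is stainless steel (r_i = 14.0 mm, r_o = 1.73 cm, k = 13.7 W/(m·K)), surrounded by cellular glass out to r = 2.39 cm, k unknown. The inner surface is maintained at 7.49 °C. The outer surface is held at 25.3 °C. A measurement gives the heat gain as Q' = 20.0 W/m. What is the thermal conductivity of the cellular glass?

k = 0.0579 W/m·K

ΣR = ΔT/Q' = |7.49 − 25.3|/20.0 = 0.8905 m·K/W
Known resistances:
  R'_stainless steel = ln(0.0173/0.0140)/(2πk) = 0.2116/(2π·13.7) = 0.002459 m·K/W
R_cellular glass = ΣR − ΣR_known = 0.8905 − 0.002459 = 0.8880 m·K/W
ln(r₂/r₁)/(2πk) = 0.8880 ⇒ k = 0.3232/(2π·0.8880) = 0.0579 W/m·K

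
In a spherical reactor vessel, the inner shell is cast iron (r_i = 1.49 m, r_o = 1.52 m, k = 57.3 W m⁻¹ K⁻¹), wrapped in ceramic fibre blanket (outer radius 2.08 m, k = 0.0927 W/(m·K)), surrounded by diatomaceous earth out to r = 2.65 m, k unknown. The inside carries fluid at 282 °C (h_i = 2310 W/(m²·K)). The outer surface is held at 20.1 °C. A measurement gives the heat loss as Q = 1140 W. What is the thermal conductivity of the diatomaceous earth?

k = 0.106 W/m·K

ΣR = ΔT/Q = |282 − 20.1|/1140 = 0.2297 K/W
Known resistances:
  R_conv,in = 1/(4πr²h) = 1/(4π·1.49²·2310) = 1.552×10^-5 K/W
  R_cast iron = (1/1.49 − 1/1.52)/(4πk) = 0.01325/(4π·57.3) = 1.840×10^-5 K/W
  R_ceramic fibre blanket = (1/1.52 − 1/2.08)/(4πk) = 0.1771/(4π·0.0927) = 0.1521 K/W
R_diatomaceous earth = ΣR − ΣR_known = 0.2297 − 0.1521 = 0.07760 K/W
(1/r₁−1/r₂)/(4πk) = 0.07760 ⇒ k = 0.1034/(4π·0.07760) = 0.106 W/m·K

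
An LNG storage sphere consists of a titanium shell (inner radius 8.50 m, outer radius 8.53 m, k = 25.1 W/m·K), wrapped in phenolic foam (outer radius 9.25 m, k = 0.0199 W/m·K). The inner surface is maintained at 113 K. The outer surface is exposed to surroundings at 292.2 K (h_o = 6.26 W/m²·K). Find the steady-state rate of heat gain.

Q = 4890 W

Series thermal resistances, inner to outer:
  R_titanium = (1/8.50 − 1/8.53)/(4πk) = 4.138×10^-4/(4π·25.1) = 1.312×10^-6 K/W
  R_phenolic foam = (1/8.53 − 1/9.25)/(4πk) = 0.009125/(4π·0.0199) = 0.03649 K/W
  R_conv,out = 1/(4πr²h) = 1/(4π·9.25²·6.26) = 1.486×10^-4 K/W
ΣR = 1.312×10^-6 + 0.03649 + 1.486×10^-4 = 0.03664 K/W
Q = ΔT/ΣR = (113 K − 292.2 K)/0.03664 = -4890 W
(Negative Q ⇒ heat flows inward; heat gain = 4890 W.)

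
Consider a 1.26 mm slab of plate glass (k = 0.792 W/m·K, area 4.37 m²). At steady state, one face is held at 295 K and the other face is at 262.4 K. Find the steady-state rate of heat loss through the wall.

Q = kA·ΔT/L = 0.792 × 4.37 × |295 K − 262.4 K| / 0.00126 = 89500 W

Q = 89500 W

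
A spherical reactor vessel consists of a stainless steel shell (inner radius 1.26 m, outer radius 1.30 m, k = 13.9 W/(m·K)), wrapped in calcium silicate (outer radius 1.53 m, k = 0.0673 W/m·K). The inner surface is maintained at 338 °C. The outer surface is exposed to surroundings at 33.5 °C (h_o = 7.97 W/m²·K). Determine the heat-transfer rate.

Series thermal resistances, inner to outer:
  R_stainless steel = (1/1.26 − 1/1.30)/(4πk) = 0.02442/(4π·13.9) = 1.398×10^-4 K/W
  R_calcium silicate = (1/1.30 − 1/1.53)/(4πk) = 0.1156/(4π·0.0673) = 0.1367 K/W
  R_conv,out = 1/(4πr²h) = 1/(4π·1.53²·7.97) = 0.004265 K/W
ΣR = 1.398×10^-4 + 0.1367 + 0.004265 = 0.1411 K/W
Q = ΔT/ΣR = (338 °C − 33.5 °C)/0.1411 = 2160 W

Q = 2.16 kW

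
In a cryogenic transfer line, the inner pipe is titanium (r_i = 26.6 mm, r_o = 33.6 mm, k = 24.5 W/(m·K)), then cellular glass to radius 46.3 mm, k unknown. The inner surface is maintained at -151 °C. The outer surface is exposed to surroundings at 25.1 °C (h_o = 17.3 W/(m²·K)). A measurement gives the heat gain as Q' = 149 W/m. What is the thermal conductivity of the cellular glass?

ΣR = ΔT/Q' = |-151 − 25.1|/149 = 1.182 m·K/W
Known resistances:
  R'_titanium = ln(0.0336/0.0266)/(2πk) = 0.2336/(2π·24.5) = 0.001518 m·K/W
  R'_conv,out = 1/(2πr h) = 1/(2π·0.0463·17.3) = 0.1987 m·K/W
R_cellular glass = ΣR − ΣR_known = 1.182 − 0.2002 = 0.9818 m·K/W
ln(r₂/r₁)/(2πk) = 0.9818 ⇒ k = 0.3206/(2π·0.9818) = 0.0520 W/m·K

k = 0.0520 W/m·K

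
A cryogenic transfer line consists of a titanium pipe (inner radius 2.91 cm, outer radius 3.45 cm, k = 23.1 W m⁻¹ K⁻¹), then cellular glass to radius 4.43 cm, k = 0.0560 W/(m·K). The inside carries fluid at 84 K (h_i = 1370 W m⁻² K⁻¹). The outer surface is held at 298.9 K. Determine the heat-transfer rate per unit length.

Q' = 300 W/m

Series thermal resistances, inner to outer:
  R'_conv,in = 1/(2πr h) = 1/(2π·0.0291·1370) = 0.003992 m·K/W
  R'_titanium = ln(0.0345/0.0291)/(2πk) = 0.1702/(2π·23.1) = 0.001173 m·K/W
  R'_cellular glass = ln(0.0443/0.0345)/(2πk) = 0.2500/(2π·0.0560) = 0.7106 m·K/W
ΣR = 0.003992 + 0.001173 + 0.7106 = 0.7158 m·K/W
Q' = ΔT/ΣR = (84 K − 298.9 K)/0.7158 = -300 W/m
(Negative Q' ⇒ heat flows inward; heat gain = 300 W/m.)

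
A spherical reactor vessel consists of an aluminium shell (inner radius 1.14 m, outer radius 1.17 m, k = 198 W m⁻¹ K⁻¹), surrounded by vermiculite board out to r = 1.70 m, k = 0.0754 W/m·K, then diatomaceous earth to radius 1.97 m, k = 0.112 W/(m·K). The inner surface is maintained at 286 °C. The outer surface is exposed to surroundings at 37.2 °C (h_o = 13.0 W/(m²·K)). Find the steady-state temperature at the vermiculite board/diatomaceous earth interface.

Resistance network (inner→outer):
  R_aluminium = (1/1.14 − 1/1.17)/(4πk) = 0.02249/(4π·198) = 9.040×10^-6 K/W
  R_vermiculite board = (1/1.17 − 1/1.70)/(4πk) = 0.2665/(4π·0.0754) = 0.2812 K/W
  R_diatomaceous earth = (1/1.70 − 1/1.97)/(4πk) = 0.08062/(4π·0.112) = 0.05728 K/W
  R_conv,out = 1/(4πr²h) = 1/(4π·1.97²·13.0) = 0.001577 K/W
ΣR = 9.040×10^-6 + 0.2812 + 0.05728 + 0.001577 = 0.3401 K/W
Q = ΔT/ΣR = (286 °C − 37.2 °C)/0.3401 = 731.5 W
From the inner boundary to the vermiculite board/diatomaceous earth interface, ΣR_partial = 0.2812 K/W.
T_interface = T_in − Q·ΣR_partial = 286 °C − (731.5)(0.2812) = 80.3 °C

T = 80.3 °C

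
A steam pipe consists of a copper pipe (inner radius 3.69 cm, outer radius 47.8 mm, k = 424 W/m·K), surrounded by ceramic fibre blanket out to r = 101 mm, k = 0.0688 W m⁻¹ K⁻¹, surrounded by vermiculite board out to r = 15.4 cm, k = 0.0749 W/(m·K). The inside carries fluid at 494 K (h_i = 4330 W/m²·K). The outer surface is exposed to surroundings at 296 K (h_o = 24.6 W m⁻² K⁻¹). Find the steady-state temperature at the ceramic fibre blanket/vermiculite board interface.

T = 365.6 K

Series thermal resistances, inner to outer:
  R'_conv,in = 1/(2πr h) = 1/(2π·0.0369·4330) = 9.961×10^-4 m·K/W
  R'_copper = ln(0.0478/0.0369)/(2πk) = 0.2588/(2π·424) = 9.715×10^-5 m·K/W
  R'_ceramic fibre blanket = ln(0.101/0.0478)/(2πk) = 0.7481/(2π·0.0688) = 1.731 m·K/W
  R'_vermiculite board = ln(0.154/0.101)/(2πk) = 0.4218/(2π·0.0749) = 0.8964 m·K/W
  R'_conv,out = 1/(2πr h) = 1/(2π·0.154·24.6) = 0.04201 m·K/W
ΣR = 9.961×10^-4 + 9.715×10^-5 + 1.731 + 0.8964 + 0.04201 = 2.671 m·K/W
Q' = ΔT/ΣR = (494 K − 296 K)/2.671 = 74.13 W/m
From the inner boundary to the ceramic fibre blanket/vermiculite board interface, ΣR_partial = 1.732 m·K/W.
T_interface = T_in − Q'·ΣR_partial = 494 K − (74.13)(1.732) = 365.6 K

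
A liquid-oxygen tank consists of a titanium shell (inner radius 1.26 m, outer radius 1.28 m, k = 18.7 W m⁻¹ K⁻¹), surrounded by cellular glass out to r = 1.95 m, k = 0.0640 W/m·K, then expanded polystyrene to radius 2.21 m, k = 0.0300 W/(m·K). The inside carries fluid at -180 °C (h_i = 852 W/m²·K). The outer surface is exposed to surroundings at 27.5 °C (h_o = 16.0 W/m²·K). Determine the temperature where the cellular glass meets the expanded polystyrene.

T = -40.0 °C

Resistance network (inner→outer):
  R_conv,in = 1/(4πr²h) = 1/(4π·1.26²·852) = 5.883×10^-5 K/W
  R_titanium = (1/1.26 − 1/1.28)/(4πk) = 0.01240/(4π·18.7) = 5.277×10^-5 K/W
  R_cellular glass = (1/1.28 − 1/1.95)/(4πk) = 0.2684/(4π·0.0640) = 0.3338 K/W
  R_expanded polystyrene = (1/1.95 − 1/2.21)/(4πk) = 0.06033/(4π·0.0300) = 0.1600 K/W
  R_conv,out = 1/(4πr²h) = 1/(4π·2.21²·16.0) = 0.001018 K/W
ΣR = 5.883×10^-5 + 5.277×10^-5 + 0.3338 + 0.1600 + 0.001018 = 0.4949 K/W
Q = ΔT/ΣR = (-180 °C − 27.5 °C)/0.4949 = -419.3 W
From the inner boundary to the cellular glass/expanded polystyrene interface, ΣR_partial = 0.3339 K/W.
T_interface = T_in − Q·ΣR_partial = -180 °C − (-419.3)(0.3339) = -40.0 °C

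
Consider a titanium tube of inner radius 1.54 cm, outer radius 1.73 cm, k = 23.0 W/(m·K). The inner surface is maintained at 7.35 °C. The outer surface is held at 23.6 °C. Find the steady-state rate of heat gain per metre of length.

Q' = 20200 W/m

Q' = 2πk·ΔT/ln(r₂/r₁) = 2π × 23.0 × 16.25 / ln(0.0173/0.0154) = 20200 W/m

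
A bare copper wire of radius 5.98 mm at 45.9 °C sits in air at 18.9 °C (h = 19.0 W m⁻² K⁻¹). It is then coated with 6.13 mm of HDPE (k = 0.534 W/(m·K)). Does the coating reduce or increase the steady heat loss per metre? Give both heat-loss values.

increases: 19.3 → 29.9 W/m

Critical radius for a cylinder: r_cr = k/h = 0.0281 m = 2.81 cm.
Outer radius after coating: r₂ = 0.00598 + 0.00613 = 0.01211 m.
Since r₁ < r_cr and r₂ ≤ r_cr, the coating moves toward the maximum at r_cr — heat loss rises.
Bare: R = 1/(2πr₁h) = 1.401 m·K/W; Q = 27/1.401 = 19.3 W/m.
Coated: R = R_cond + R_conv = 0.9020 m·K/W; Q = 27/0.9020 = 29.9 W/m.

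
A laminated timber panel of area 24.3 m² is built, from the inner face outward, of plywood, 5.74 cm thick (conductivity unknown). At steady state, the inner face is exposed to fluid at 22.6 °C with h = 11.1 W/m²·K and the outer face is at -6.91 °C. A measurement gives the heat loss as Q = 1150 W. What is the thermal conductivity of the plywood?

ΣR = ΔT/Q = |22.6 − -6.91|/1150 = 0.02566 K/W
Known resistances:
  R_conv,in = 1/(hA) = 1/(11.1·24.3) = 0.003707 K/W
R_plywood = ΣR − ΣR_known = 0.02566 − 0.003707 = 0.02195 K/W
L/(kA) = 0.02195 ⇒ k = 0.0574/(0.02195·24.3) = 0.108 W/m·K

k = 0.108 W/m·K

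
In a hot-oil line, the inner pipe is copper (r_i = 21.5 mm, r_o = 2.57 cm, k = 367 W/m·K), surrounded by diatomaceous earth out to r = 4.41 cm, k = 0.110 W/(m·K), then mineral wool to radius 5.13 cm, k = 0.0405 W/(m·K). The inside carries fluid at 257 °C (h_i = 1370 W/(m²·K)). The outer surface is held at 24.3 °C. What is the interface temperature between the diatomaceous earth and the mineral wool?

T = 124 °C

Treat each layer as a resistance in series:
  R'_conv,in = 1/(2πr h) = 1/(2π·0.0215·1370) = 0.005403 m·K/W
  R'_copper = ln(0.0257/0.0215)/(2πk) = 0.1784/(2π·367) = 7.738×10^-5 m·K/W
  R'_diatomaceous earth = ln(0.0441/0.0257)/(2πk) = 0.5400/(2π·0.110) = 0.7813 m·K/W
  R'_mineral wool = ln(0.0513/0.0441)/(2πk) = 0.1512/(2π·0.0405) = 0.5943 m·K/W
ΣR = 0.005403 + 7.738×10^-5 + 0.7813 + 0.5943 = 1.381 m·K/W
Q' = ΔT/ΣR = (257 °C − 24.3 °C)/1.381 = 168.5 W/m
From the inner boundary to the diatomaceous earth/mineral wool interface, ΣR_partial = 0.7868 m·K/W.
T_interface = T_in − Q'·ΣR_partial = 257 °C − (168.5)(0.7868) = 124 °C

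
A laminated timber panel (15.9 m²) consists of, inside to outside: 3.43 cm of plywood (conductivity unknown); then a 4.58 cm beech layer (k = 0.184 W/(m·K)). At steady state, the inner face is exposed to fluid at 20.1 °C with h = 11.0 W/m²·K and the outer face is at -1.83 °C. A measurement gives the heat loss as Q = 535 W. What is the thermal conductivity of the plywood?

ΣR = ΔT/Q = |20.1 − -1.83|/535 = 0.04099 K/W
Known resistances:
  R_conv,in = 1/(hA) = 1/(11.0·15.9) = 0.005718 K/W
  R_beech = L/(kA) = 0.0458/(0.184·15.9) = 0.01565 K/W
R_plywood = ΣR − ΣR_known = 0.04099 − 0.02137 = 0.01962 K/W
L/(kA) = 0.01962 ⇒ k = 0.0343/(0.01962·15.9) = 0.110 W/m·K

k = 0.110 W/m·K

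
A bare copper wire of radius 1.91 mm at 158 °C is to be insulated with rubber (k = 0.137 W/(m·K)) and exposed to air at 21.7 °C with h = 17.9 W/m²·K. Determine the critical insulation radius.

For a cylinder, r_cr = k_ins/h = 0.137/17.9 = 0.00765 m = 0.765 cm

r_cr = 0.765 cm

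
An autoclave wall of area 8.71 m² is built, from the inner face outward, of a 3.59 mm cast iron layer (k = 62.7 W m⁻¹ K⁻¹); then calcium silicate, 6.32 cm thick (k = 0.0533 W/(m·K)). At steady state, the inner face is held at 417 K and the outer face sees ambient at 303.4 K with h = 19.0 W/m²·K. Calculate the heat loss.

Q = 799 W

Treat each layer as a resistance in series:
  R_cast iron = L/(kA) = 0.00359/(62.7·8.71) = 6.574×10^-6 K/W
  R_calcium silicate = L/(kA) = 0.0632/(0.0533·8.71) = 0.1361 K/W
  R_conv,out = 1/(hA) = 1/(19.0·8.71) = 0.006043 K/W
ΣR = 6.574×10^-6 + 0.1361 + 0.006043 = 0.1421 K/W
Q = ΔT/ΣR = (417 K − 303.4 K)/0.1421 = 799 W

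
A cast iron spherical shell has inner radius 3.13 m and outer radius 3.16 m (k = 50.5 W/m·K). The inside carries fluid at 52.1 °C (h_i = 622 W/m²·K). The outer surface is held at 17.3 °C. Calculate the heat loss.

Treat each layer as a resistance in series:
  R_conv,in = 1/(4πr²h) = 1/(4π·3.13²·622) = 1.306×10^-5 K/W
  R_cast iron = (1/3.13 − 1/3.16)/(4πk) = 0.003033/(4π·50.5) = 4.780×10^-6 K/W
ΣR = 1.306×10^-5 + 4.780×10^-6 = 1.784×10^-5 K/W
Q = ΔT/ΣR = (52.1 °C − 17.3 °C)/1.784×10^-5 = 1.95×10^6 W

Q = 1950 kW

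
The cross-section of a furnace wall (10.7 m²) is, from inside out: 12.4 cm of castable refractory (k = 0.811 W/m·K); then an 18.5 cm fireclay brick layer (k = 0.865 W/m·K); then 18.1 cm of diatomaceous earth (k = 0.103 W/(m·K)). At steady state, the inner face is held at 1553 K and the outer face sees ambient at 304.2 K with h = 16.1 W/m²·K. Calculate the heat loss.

Q = 6110 W

Series thermal resistances, inner to outer:
  R_castable refractory = L/(kA) = 0.124/(0.811·10.7) = 0.01429 K/W
  R_fireclay brick = L/(kA) = 0.185/(0.865·10.7) = 0.01999 K/W
  R_diatomaceous earth = L/(kA) = 0.181/(0.103·10.7) = 0.1642 K/W
  R_conv,out = 1/(hA) = 1/(16.1·10.7) = 0.005805 K/W
ΣR = 0.01429 + 0.01999 + 0.1642 + 0.005805 = 0.2043 K/W
Q = ΔT/ΣR = (1553 K − 304.2 K)/0.2043 = 6110 W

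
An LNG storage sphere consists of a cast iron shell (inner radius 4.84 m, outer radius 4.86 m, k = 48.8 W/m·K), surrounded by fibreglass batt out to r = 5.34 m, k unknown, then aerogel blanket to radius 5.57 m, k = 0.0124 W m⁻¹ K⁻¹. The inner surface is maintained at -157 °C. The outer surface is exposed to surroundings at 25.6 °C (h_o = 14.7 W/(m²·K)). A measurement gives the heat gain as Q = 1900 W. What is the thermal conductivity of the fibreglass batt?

ΣR = ΔT/Q = |-157 − 25.6|/1900 = 0.09611 K/W
Known resistances:
  R_cast iron = (1/4.84 − 1/4.86)/(4πk) = 8.503×10^-4/(4π·48.8) = 1.386×10^-6 K/W
  R_aerogel blanket = (1/5.34 − 1/5.57)/(4πk) = 0.007733/(4π·0.0124) = 0.04962 K/W
  R_conv,out = 1/(4πr²h) = 1/(4π·5.57²·14.7) = 1.745×10^-4 K/W
R_fibreglass batt = ΣR − ΣR_known = 0.09611 − 0.04980 = 0.04631 K/W
(1/r₁−1/r₂)/(4πk) = 0.04631 ⇒ k = 0.01850/(4π·0.04631) = 0.0318 W/m·K

k = 0.0318 W/m·K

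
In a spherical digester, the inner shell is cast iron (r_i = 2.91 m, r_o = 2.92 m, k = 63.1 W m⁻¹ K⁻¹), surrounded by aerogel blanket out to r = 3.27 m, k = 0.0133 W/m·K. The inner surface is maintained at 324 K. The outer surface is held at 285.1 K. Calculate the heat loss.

Resistance network (inner→outer):
  R_cast iron = (1/2.91 − 1/2.92)/(4πk) = 0.001177/(4π·63.1) = 1.484×10^-6 K/W
  R_aerogel blanket = (1/2.92 − 1/3.27)/(4πk) = 0.03666/(4π·0.0133) = 0.2193 K/W
ΣR = 1.484×10^-6 + 0.2193 = 0.2193 K/W
Q = ΔT/ΣR = (324 K − 285.1 K)/0.2193 = 177 W

Q = 177 W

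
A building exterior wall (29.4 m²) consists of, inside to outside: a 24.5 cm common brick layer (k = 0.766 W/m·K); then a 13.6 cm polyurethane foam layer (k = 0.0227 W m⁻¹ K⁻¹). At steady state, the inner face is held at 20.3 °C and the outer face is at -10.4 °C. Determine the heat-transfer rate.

Q = 143 W

Series thermal resistances, inner to outer:
  R_common brick = L/(kA) = 0.245/(0.766·29.4) = 0.01088 K/W
  R_polyurethane foam = L/(kA) = 0.136/(0.0227·29.4) = 0.2038 K/W
ΣR = 0.01088 + 0.2038 = 0.2147 K/W
Q = ΔT/ΣR = (20.3 °C − -10.4 °C)/0.2147 = 143 W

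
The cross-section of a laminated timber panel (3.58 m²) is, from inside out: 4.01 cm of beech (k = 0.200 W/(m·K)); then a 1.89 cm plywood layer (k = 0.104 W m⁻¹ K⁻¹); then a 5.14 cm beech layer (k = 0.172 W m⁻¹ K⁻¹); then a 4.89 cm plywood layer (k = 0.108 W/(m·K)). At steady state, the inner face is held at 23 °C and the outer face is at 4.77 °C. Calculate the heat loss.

Resistance network (inner→outer):
  R_beech = L/(kA) = 0.0401/(0.200·3.58) = 0.05601 K/W
  R_plywood = L/(kA) = 0.0189/(0.104·3.58) = 0.05076 K/W
  R_beech = L/(kA) = 0.0514/(0.172·3.58) = 0.08347 K/W
  R_plywood = L/(kA) = 0.0489/(0.108·3.58) = 0.1265 K/W
ΣR = 0.05601 + 0.05076 + 0.08347 + 0.1265 = 0.3167 K/W
Q = ΔT/ΣR = (23 °C − 4.77 °C)/0.3167 = 57.6 W

Q = 57.6 W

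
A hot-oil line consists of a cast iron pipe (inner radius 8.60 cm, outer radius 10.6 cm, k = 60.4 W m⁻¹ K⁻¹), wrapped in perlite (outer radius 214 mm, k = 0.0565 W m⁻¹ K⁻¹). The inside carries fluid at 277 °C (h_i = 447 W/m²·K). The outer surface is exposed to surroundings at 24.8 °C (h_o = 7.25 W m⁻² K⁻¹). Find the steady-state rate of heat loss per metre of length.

Q' = 121 W/m

Series thermal resistances, inner to outer:
  R'_conv,in = 1/(2πr h) = 1/(2π·0.0860·447) = 0.004140 m·K/W
  R'_cast iron = ln(0.106/0.0860)/(2πk) = 0.2091/(2π·60.4) = 5.510×10^-4 m·K/W
  R'_perlite = ln(0.214/0.106)/(2πk) = 0.7025/(2π·0.0565) = 1.979 m·K/W
  R'_conv,out = 1/(2πr h) = 1/(2π·0.214·7.25) = 0.1026 m·K/W
ΣR = 0.004140 + 5.510×10^-4 + 1.979 + 0.1026 = 2.086 m·K/W
Q' = ΔT/ΣR = (277 °C − 24.8 °C)/2.086 = 121 W/m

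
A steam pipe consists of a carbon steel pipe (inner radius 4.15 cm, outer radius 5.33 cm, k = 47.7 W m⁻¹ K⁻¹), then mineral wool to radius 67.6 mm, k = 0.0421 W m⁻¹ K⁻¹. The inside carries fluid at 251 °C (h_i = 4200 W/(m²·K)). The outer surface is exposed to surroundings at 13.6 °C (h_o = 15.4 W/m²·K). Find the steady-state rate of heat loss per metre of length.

Series thermal resistances, inner to outer:
  R'_conv,in = 1/(2πr h) = 1/(2π·0.0415·4200) = 9.131×10^-4 m·K/W
  R'_carbon steel = ln(0.0533/0.0415)/(2πk) = 0.2502/(2π·47.7) = 8.350×10^-4 m·K/W
  R'_mineral wool = ln(0.0676/0.0533)/(2πk) = 0.2377/(2π·0.0421) = 0.8985 m·K/W
  R'_conv,out = 1/(2πr h) = 1/(2π·0.0676·15.4) = 0.1529 m·K/W
ΣR = 9.131×10^-4 + 8.350×10^-4 + 0.8985 + 0.1529 = 1.053 m·K/W
Q' = ΔT/ΣR = (251 °C − 13.6 °C)/1.053 = 225 W/m

Q' = 225 W/m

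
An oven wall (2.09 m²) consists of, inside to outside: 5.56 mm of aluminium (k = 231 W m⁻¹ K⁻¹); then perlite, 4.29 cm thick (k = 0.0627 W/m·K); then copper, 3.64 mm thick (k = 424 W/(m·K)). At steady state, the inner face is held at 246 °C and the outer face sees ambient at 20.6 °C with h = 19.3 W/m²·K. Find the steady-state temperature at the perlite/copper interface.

T = 36.5 °C

Treat each layer as a resistance in series:
  R_aluminium = L/(kA) = 0.00556/(231·2.09) = 1.152×10^-5 K/W
  R_perlite = L/(kA) = 0.0429/(0.0627·2.09) = 0.3274 K/W
  R_copper = L/(kA) = 0.00364/(424·2.09) = 4.108×10^-6 K/W
  R_conv,out = 1/(hA) = 1/(19.3·2.09) = 0.02479 K/W
ΣR = 1.152×10^-5 + 0.3274 + 4.108×10^-6 + 0.02479 = 0.3522 K/W
Q = ΔT/ΣR = (246 °C − 20.6 °C)/0.3522 = 640.0 W
From the inner boundary to the perlite/copper interface, ΣR_partial = 0.3274 K/W.
T_interface = T_in − Q·ΣR_partial = 246 °C − (640.0)(0.3274) = 36.5 °C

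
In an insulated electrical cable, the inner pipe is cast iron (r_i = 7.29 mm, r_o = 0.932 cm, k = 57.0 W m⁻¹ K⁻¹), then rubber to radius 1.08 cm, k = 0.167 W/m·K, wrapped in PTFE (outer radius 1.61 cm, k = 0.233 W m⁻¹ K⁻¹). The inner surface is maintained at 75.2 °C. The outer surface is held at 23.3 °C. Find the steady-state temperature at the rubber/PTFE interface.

T = 57.5 °C

Series thermal resistances, inner to outer:
  R'_cast iron = ln(0.00932/0.00729)/(2πk) = 0.2457/(2π·57.0) = 6.859×10^-4 m·K/W
  R'_rubber = ln(0.0108/0.00932)/(2πk) = 0.1474/(2π·0.167) = 0.1405 m·K/W
  R'_PTFE = ln(0.0161/0.0108)/(2πk) = 0.3993/(2π·0.233) = 0.2727 m·K/W
ΣR = 6.859×10^-4 + 0.1405 + 0.2727 = 0.4139 m·K/W
Q' = ΔT/ΣR = (75.2 °C − 23.3 °C)/0.4139 = 125.4 W/m
From the inner boundary to the rubber/PTFE interface, ΣR_partial = 0.1412 m·K/W.
T_interface = T_in − Q'·ΣR_partial = 75.2 °C − (125.4)(0.1412) = 57.5 °C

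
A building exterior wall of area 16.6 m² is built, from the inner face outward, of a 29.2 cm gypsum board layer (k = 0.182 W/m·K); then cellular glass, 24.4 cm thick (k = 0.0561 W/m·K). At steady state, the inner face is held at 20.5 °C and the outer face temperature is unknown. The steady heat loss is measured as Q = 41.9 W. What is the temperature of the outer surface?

T_out = 5.47 °C

Sum the resistances:
  R_gypsum board = L/(kA) = 0.292/(0.182·16.6) = 0.09665 K/W
  R_cellular glass = L/(kA) = 0.244/(0.0561·16.6) = 0.2620 K/W
ΣR = 0.3587 K/W
ΔT = Q·ΣR = 41.9 × 0.3587 = 15.03 K
Heat flows outward, so T_out = T_in − ΔT = 20.5 − 15.03 = 5.47 °C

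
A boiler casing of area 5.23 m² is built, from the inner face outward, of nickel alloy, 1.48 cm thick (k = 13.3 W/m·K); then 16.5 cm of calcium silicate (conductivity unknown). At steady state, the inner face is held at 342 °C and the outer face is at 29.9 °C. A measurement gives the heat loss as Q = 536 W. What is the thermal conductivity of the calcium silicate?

k = 0.0542 W/m·K

ΣR = ΔT/Q = |342 − 29.9|/536 = 0.5823 K/W
Known resistances:
  R_nickel alloy = L/(kA) = 0.0148/(13.3·5.23) = 2.128×10^-4 K/W
R_calcium silicate = ΣR − ΣR_known = 0.5823 − 2.128×10^-4 = 0.5821 K/W
L/(kA) = 0.5821 ⇒ k = 0.165/(0.5821·5.23) = 0.0542 W/m·K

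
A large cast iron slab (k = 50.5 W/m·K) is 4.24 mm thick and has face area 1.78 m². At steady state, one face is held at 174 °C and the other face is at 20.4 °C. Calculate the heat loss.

Q = 3260 kW

Q = kA·ΔT/L = 50.5 × 1.78 × |174 °C − 20.4 °C| / 0.00424 = 3.26×10^6 W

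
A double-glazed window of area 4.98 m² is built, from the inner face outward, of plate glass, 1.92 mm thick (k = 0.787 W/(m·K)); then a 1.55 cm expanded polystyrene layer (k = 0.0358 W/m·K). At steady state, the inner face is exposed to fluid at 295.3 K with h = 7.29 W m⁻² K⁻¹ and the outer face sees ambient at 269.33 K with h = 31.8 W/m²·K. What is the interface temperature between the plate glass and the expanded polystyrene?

T = 289.3 K

Resistance network (inner→outer):
  R_conv,in = 1/(hA) = 1/(7.29·4.98) = 0.02755 K/W
  R_plate glass = L/(kA) = 0.00192/(0.787·4.98) = 4.899×10^-4 K/W
  R_expanded polystyrene = L/(kA) = 0.0155/(0.0358·4.98) = 0.08694 K/W
  R_conv,out = 1/(hA) = 1/(31.8·4.98) = 0.006315 K/W
ΣR = 0.02755 + 4.899×10^-4 + 0.08694 + 0.006315 = 0.1213 K/W
Q = ΔT/ΣR = (295.3 K − 269.33 K)/0.1213 = 214.1 W
From the inner boundary to the plate glass/expanded polystyrene interface, ΣR_partial = 0.02804 K/W.
T_interface = T_in − Q·ΣR_partial = 295.3 K − (214.1)(0.02804) = 289.3 K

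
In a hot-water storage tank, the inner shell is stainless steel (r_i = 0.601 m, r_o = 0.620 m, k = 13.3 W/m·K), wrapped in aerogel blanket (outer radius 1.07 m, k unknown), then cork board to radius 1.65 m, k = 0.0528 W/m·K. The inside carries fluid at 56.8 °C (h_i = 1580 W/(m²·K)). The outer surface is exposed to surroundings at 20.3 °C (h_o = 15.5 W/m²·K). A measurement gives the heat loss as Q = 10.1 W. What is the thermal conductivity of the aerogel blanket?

k = 0.0173 W/m·K

ΣR = ΔT/Q = |56.8 − 20.3|/10.1 = 3.614 K/W
Known resistances:
  R_conv,in = 1/(4πr²h) = 1/(4π·0.601²·1580) = 1.394×10^-4 K/W
  R_stainless steel = (1/0.601 − 1/0.620)/(4πk) = 0.05099/(4π·13.3) = 3.051×10^-4 K/W
  R_cork board = (1/1.07 − 1/1.65)/(4πk) = 0.3285/(4π·0.0528) = 0.4951 K/W
  R_conv,out = 1/(4πr²h) = 1/(4π·1.65²·15.5) = 0.001886 K/W
R_aerogel blanket = ΣR − ΣR_known = 3.614 − 0.4974 = 3.117 K/W
(1/r₁−1/r₂)/(4πk) = 3.117 ⇒ k = 0.6783/(4π·3.117) = 0.0173 W/m·K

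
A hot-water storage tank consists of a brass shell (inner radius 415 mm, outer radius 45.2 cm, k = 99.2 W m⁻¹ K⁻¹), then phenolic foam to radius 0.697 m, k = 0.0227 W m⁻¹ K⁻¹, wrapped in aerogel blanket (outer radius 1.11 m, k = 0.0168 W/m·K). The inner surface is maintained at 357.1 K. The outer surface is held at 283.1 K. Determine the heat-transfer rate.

Series thermal resistances, inner to outer:
  R_brass = (1/0.415 − 1/0.452)/(4πk) = 0.1972/(4π·99.2) = 1.582×10^-4 K/W
  R_phenolic foam = (1/0.452 − 1/0.697)/(4πk) = 0.7777/(4π·0.0227) = 2.726 K/W
  R_aerogel blanket = (1/0.697 − 1/1.11)/(4πk) = 0.5338/(4π·0.0168) = 2.529 K/W
ΣR = 1.582×10^-4 + 2.726 + 2.529 = 5.255 K/W
Q = ΔT/ΣR = (357.1 K − 283.1 K)/5.255 = 14.1 W

Q = 14.1 W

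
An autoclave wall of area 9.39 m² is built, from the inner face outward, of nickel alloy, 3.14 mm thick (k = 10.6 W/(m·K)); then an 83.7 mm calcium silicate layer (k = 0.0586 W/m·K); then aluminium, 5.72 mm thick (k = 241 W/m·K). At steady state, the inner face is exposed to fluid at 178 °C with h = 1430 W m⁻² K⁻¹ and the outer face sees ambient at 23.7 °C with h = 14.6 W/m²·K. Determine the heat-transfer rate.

Q = 967 W

Series thermal resistances, inner to outer:
  R_conv,in = 1/(hA) = 1/(1430·9.39) = 7.447×10^-5 K/W
  R_nickel alloy = L/(kA) = 0.00314/(10.6·9.39) = 3.155×10^-5 K/W
  R_calcium silicate = L/(kA) = 0.0837/(0.0586·9.39) = 0.1521 K/W
  R_aluminium = L/(kA) = 0.00572/(241·9.39) = 2.528×10^-6 K/W
  R_conv,out = 1/(hA) = 1/(14.6·9.39) = 0.007294 K/W
ΣR = 7.447×10^-5 + 3.155×10^-5 + 0.1521 + 2.528×10^-6 + 0.007294 = 0.1595 K/W
Q = ΔT/ΣR = (178 °C − 23.7 °C)/0.1595 = 967 W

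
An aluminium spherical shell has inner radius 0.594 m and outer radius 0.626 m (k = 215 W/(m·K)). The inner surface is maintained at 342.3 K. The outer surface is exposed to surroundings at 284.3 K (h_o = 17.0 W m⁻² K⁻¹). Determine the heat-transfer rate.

Q = 4.84 kW

Resistance network (inner→outer):
  R_aluminium = (1/0.594 − 1/0.626)/(4πk) = 0.08606/(4π·215) = 3.185×10^-5 K/W
  R_conv,out = 1/(4πr²h) = 1/(4π·0.626²·17.0) = 0.01195 K/W
ΣR = 3.185×10^-5 + 0.01195 = 0.01198 K/W
Q = ΔT/ΣR = (342.3 K − 284.3 K)/0.01198 = 4840 W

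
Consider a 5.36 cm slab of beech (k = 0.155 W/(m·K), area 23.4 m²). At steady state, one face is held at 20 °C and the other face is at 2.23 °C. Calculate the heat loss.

Q = 1200 W

Q = kA·ΔT/L = 0.155 × 23.4 × |20 °C − 2.23 °C| / 0.0536 = 1200 W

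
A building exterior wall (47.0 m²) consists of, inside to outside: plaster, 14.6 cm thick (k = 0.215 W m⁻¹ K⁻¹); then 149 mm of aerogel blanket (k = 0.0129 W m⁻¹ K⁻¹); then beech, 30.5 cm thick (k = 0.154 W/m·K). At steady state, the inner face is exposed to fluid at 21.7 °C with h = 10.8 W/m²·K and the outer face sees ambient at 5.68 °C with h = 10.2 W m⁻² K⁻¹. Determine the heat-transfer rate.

Q = 52.3 W

Treat each layer as a resistance in series:
  R_conv,in = 1/(hA) = 1/(10.8·47.0) = 0.001970 K/W
  R_plaster = L/(kA) = 0.146/(0.215·47.0) = 0.01445 K/W
  R_aerogel blanket = L/(kA) = 0.149/(0.0129·47.0) = 0.2458 K/W
  R_beech = L/(kA) = 0.305/(0.154·47.0) = 0.04214 K/W
  R_conv,out = 1/(hA) = 1/(10.2·47.0) = 0.002086 K/W
ΣR = 0.001970 + 0.01445 + 0.2458 + 0.04214 + 0.002086 = 0.3064 K/W
Q = ΔT/ΣR = (21.7 °C − 5.68 °C)/0.3064 = 52.3 W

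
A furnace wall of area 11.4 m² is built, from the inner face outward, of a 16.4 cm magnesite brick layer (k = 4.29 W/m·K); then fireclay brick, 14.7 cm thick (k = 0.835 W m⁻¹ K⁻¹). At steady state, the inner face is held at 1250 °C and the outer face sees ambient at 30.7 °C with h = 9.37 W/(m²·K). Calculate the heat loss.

Q = 43.3 kW

Resistance network (inner→outer):
  R_magnesite brick = L/(kA) = 0.164/(4.29·11.4) = 0.003353 K/W
  R_fireclay brick = L/(kA) = 0.147/(0.835·11.4) = 0.01544 K/W
  R_conv,out = 1/(hA) = 1/(9.37·11.4) = 0.009362 K/W
ΣR = 0.003353 + 0.01544 + 0.009362 = 0.02815 K/W
Q = ΔT/ΣR = (1250 °C − 30.7 °C)/0.02815 = 43300 W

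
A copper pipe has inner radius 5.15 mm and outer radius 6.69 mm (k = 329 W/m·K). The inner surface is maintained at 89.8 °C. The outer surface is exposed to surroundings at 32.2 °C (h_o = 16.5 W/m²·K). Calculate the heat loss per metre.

Resistance network (inner→outer):
  R'_copper = ln(0.00669/0.00515)/(2πk) = 0.2616/(2π·329) = 1.266×10^-4 m·K/W
  R'_conv,out = 1/(2πr h) = 1/(2π·0.00669·16.5) = 1.442 m·K/W
ΣR = 1.266×10^-4 + 1.442 = 1.442 m·K/W
Q' = ΔT/ΣR = (89.8 °C − 32.2 °C)/1.442 = 39.9 W/m

Q' = 39.9 W/m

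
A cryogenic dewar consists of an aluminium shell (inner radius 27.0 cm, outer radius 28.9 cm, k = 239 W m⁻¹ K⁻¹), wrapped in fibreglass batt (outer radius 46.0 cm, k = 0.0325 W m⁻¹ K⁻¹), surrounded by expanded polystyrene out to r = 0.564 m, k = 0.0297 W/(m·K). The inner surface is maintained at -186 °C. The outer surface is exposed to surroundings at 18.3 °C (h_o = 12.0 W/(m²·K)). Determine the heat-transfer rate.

Resistance network (inner→outer):
  R_aluminium = (1/0.270 − 1/0.289)/(4πk) = 0.2435/(4π·239) = 8.107×10^-5 K/W
  R_fibreglass batt = (1/0.289 − 1/0.460)/(4πk) = 1.286/(4π·0.0325) = 3.150 K/W
  R_expanded polystyrene = (1/0.460 − 1/0.564)/(4πk) = 0.4009/(4π·0.0297) = 1.074 K/W
  R_conv,out = 1/(4πr²h) = 1/(4π·0.564²·12.0) = 0.02085 K/W
ΣR = 8.107×10^-5 + 3.150 + 1.074 + 0.02085 = 4.245 K/W
Q = ΔT/ΣR = (-186 °C − 18.3 °C)/4.245 = -48.1 W
(Negative Q ⇒ heat flows inward; heat gain = 48.1 W.)

Q = 48.1 W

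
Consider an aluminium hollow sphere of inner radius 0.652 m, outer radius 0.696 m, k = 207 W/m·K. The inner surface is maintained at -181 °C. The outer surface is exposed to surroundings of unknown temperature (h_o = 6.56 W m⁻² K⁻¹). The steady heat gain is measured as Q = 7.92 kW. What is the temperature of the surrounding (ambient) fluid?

Sum the resistances:
  R_aluminium = (1/0.652 − 1/0.696)/(4πk) = 0.09696/(4π·207) = 3.727×10^-5 K/W
  R_conv,out = 1/(4πr²h) = 1/(4π·0.696²·6.56) = 0.02504 K/W
ΣR = 0.02508 K/W
ΔT = Q·ΣR = 7920 × 0.02508 = 198.6 K
Heat flows inward, so T_out = T_in + ΔT = -181 + 198.6 = 17.6 °C

T_out = 17.6 °C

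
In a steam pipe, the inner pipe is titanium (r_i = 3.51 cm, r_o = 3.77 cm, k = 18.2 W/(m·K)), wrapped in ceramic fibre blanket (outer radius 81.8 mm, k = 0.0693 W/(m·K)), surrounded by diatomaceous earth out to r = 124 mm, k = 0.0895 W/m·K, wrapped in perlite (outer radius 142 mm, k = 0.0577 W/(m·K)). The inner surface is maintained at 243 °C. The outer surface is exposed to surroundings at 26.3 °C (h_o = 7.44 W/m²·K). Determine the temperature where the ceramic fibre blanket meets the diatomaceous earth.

Treat each layer as a resistance in series:
  R'_titanium = ln(0.0377/0.0351)/(2πk) = 0.07146/(2π·18.2) = 6.249×10^-4 m·K/W
  R'_ceramic fibre blanket = ln(0.0818/0.0377)/(2πk) = 0.7746/(2π·0.0693) = 1.779 m·K/W
  R'_diatomaceous earth = ln(0.124/0.0818)/(2πk) = 0.4160/(2π·0.0895) = 0.7398 m·K/W
  R'_perlite = ln(0.142/0.124)/(2πk) = 0.1355/(2π·0.0577) = 0.3739 m·K/W
  R'_conv,out = 1/(2πr h) = 1/(2π·0.142·7.44) = 0.1506 m·K/W
ΣR = 6.249×10^-4 + 1.779 + 0.7398 + 0.3739 + 0.1506 = 3.044 m·K/W
Q' = ΔT/ΣR = (243 °C − 26.3 °C)/3.044 = 71.19 W/m
From the inner boundary to the ceramic fibre blanket/diatomaceous earth interface, ΣR_partial = 1.780 m·K/W.
T_interface = T_in − Q'·ΣR_partial = 243 °C − (71.19)(1.780) = 116 °C

T = 116 °C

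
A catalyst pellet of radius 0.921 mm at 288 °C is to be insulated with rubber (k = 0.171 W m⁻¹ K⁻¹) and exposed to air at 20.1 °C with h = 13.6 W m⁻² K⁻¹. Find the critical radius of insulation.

r_cr = 2.51 cm

For a sphere, r_cr = 2k_ins/h = 2·0.171/13.6 = 0.0251 m = 2.51 cm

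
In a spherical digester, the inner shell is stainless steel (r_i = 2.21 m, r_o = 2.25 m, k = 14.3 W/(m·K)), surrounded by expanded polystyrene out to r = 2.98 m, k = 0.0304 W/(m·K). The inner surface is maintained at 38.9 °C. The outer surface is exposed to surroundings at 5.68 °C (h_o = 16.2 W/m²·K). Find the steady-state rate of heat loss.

Series thermal resistances, inner to outer:
  R_stainless steel = (1/2.21 − 1/2.25)/(4πk) = 0.008044/(4π·14.3) = 4.477×10^-5 K/W
  R_expanded polystyrene = (1/2.25 − 1/2.98)/(4πk) = 0.1089/(4π·0.0304) = 0.2850 K/W
  R_conv,out = 1/(4πr²h) = 1/(4π·2.98²·16.2) = 5.531×10^-4 K/W
ΣR = 4.477×10^-5 + 0.2850 + 5.531×10^-4 = 0.2856 K/W
Q = ΔT/ΣR = (38.9 °C − 5.68 °C)/0.2856 = 116 W

Q = 116 W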